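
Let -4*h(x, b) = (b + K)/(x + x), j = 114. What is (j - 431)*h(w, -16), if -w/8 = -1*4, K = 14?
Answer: -317/128 ≈ -2.4766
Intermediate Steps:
w = 32 (w = -(-8)*4 = -8*(-4) = 32)
h(x, b) = -(14 + b)/(8*x) (h(x, b) = -(b + 14)/(4*(x + x)) = -(14 + b)/(4*(2*x)) = -(14 + b)*1/(2*x)/4 = -(14 + b)/(8*x))
(j - 431)*h(w, -16) = (114 - 431)*((⅛)*(-14 - 1*(-16))/32) = -317*(-14 + 16)/(8*32) = -317*2/(8*32) = -317*1/128 = -317/128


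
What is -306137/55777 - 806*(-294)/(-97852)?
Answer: -634900864/80263103 ≈ -7.9102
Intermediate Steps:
-306137/55777 - 806*(-294)/(-97852) = -306137*1/55777 + 236964*(-1/97852) = -306137/55777 - 59241/24463 = -634900864/80263103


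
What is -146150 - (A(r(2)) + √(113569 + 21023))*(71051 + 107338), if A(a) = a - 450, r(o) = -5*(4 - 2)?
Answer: 81912790 - 1427112*√2103 ≈ 1.6468e+7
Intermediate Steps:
r(o) = -10 (r(o) = -5*2 = -10)
A(a) = -450 + a
-146150 - (A(r(2)) + √(113569 + 21023))*(71051 + 107338) = -146150 - ((-450 - 10) + √(113569 + 21023))*(71051 + 107338) = -146150 - (-460 + √134592)*178389 = -146150 - (-460 + 8*√2103)*178389 = -146150 - (-82058940 + 1427112*√2103) = -146150 + (82058940 - 1427112*√2103) = 81912790 - 1427112*√2103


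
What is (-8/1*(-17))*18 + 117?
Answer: 2565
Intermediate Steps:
(-8/1*(-17))*18 + 117 = (-8*1*(-17))*18 + 117 = -8*(-17)*18 + 117 = 136*18 + 117 = 2448 + 117 = 2565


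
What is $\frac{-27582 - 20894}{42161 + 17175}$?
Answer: $- \frac{12119}{14834} \approx -0.81697$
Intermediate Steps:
$\frac{-27582 - 20894}{42161 + 17175} = - \frac{48476}{59336} = \left(-48476\right) \frac{1}{59336} = - \frac{12119}{14834}$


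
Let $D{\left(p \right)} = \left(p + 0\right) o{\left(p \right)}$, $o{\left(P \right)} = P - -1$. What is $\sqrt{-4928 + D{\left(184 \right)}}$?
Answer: $2 \sqrt{7278} \approx 170.62$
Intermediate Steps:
$o{\left(P \right)} = 1 + P$ ($o{\left(P \right)} = P + 1 = 1 + P$)
$D{\left(p \right)} = p \left(1 + p\right)$ ($D{\left(p \right)} = \left(p + 0\right) \left(1 + p\right) = p \left(1 + p\right)$)
$\sqrt{-4928 + D{\left(184 \right)}} = \sqrt{-4928 + 184 \left(1 + 184\right)} = \sqrt{-4928 + 184 \cdot 185} = \sqrt{-4928 + 34040} = \sqrt{29112} = 2 \sqrt{7278}$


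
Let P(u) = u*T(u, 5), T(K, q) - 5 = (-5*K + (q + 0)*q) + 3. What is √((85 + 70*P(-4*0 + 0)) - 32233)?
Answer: 6*I*√893 ≈ 179.3*I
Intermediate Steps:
T(K, q) = 8 + q² - 5*K (T(K, q) = 5 + ((-5*K + (q + 0)*q) + 3) = 5 + ((-5*K + q*q) + 3) = 5 + ((-5*K + q²) + 3) = 5 + ((q² - 5*K) + 3) = 5 + (3 + q² - 5*K) = 8 + q² - 5*K)
P(u) = u*(33 - 5*u) (P(u) = u*(8 + 5² - 5*u) = u*(8 + 25 - 5*u) = u*(33 - 5*u))
√((85 + 70*P(-4*0 + 0)) - 32233) = √((85 + 70*((-4*0 + 0)*(33 - 5*(-4*0 + 0)))) - 32233) = √((85 + 70*((0 + 0)*(33 - 5*(0 + 0)))) - 32233) = √((85 + 70*(0*(33 - 5*0))) - 32233) = √((85 + 70*(0*(33 + 0))) - 32233) = √((85 + 70*(0*33)) - 32233) = √((85 + 70*0) - 32233) = √((85 + 0) - 32233) = √(85 - 32233) = √(-32148) = 6*I*√893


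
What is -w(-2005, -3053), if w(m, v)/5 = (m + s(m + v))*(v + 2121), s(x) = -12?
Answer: -9399220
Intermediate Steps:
w(m, v) = 5*(-12 + m)*(2121 + v) (w(m, v) = 5*((m - 12)*(v + 2121)) = 5*((-12 + m)*(2121 + v)) = 5*(-12 + m)*(2121 + v))
-w(-2005, -3053) = -(-127260 - 60*(-3053) + 10605*(-2005) + 5*(-2005)*(-3053)) = -(-127260 + 183180 - 21263025 + 30606325) = -1*9399220 = -9399220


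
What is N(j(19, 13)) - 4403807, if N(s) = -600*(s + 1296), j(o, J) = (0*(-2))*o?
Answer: -5181407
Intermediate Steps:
j(o, J) = 0 (j(o, J) = 0*o = 0)
N(s) = -777600 - 600*s (N(s) = -600*(1296 + s) = -777600 - 600*s)
N(j(19, 13)) - 4403807 = (-777600 - 600*0) - 4403807 = (-777600 + 0) - 4403807 = -777600 - 4403807 = -5181407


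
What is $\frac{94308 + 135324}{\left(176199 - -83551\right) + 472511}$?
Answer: $\frac{76544}{244087} \approx 0.31359$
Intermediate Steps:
$\frac{94308 + 135324}{\left(176199 - -83551\right) + 472511} = \frac{229632}{\left(176199 + 83551\right) + 472511} = \frac{229632}{259750 + 472511} = \frac{229632}{732261} = 229632 \cdot \frac{1}{732261} = \frac{76544}{244087}$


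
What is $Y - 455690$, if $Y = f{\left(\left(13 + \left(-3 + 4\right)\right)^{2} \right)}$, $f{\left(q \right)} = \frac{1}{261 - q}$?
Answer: $- \frac{29619849}{65} \approx -4.5569 \cdot 10^{5}$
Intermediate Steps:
$Y = \frac{1}{65}$ ($Y = - \frac{1}{-261 + \left(13 + \left(-3 + 4\right)\right)^{2}} = - \frac{1}{-261 + \left(13 + 1\right)^{2}} = - \frac{1}{-261 + 14^{2}} = - \frac{1}{-261 + 196} = - \frac{1}{-65} = \left(-1\right) \left(- \frac{1}{65}\right) = \frac{1}{65} \approx 0.015385$)
$Y - 455690 = \frac{1}{65} - 455690 = - \frac{29619849}{65}$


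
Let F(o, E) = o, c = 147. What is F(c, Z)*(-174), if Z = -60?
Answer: -25578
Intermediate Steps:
F(c, Z)*(-174) = 147*(-174) = -25578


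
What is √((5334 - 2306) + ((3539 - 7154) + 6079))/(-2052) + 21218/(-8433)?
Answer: -21218/8433 - √1373/1026 ≈ -2.5522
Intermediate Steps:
√((5334 - 2306) + ((3539 - 7154) + 6079))/(-2052) + 21218/(-8433) = √(3028 + (-3615 + 6079))*(-1/2052) + 21218*(-1/8433) = √(3028 + 2464)*(-1/2052) - 21218/8433 = √5492*(-1/2052) - 21218/8433 = (2*√1373)*(-1/2052) - 21218/8433 = -√1373/1026 - 21218/8433 = -21218/8433 - √1373/1026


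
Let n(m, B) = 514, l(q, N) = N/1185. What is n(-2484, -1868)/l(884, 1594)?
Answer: 304545/797 ≈ 382.11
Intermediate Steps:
l(q, N) = N/1185 (l(q, N) = N*(1/1185) = N/1185)
n(-2484, -1868)/l(884, 1594) = 514/(((1/1185)*1594)) = 514/(1594/1185) = 514*(1185/1594) = 304545/797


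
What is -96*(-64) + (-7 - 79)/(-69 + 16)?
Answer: 325718/53 ≈ 6145.6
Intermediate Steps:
-96*(-64) + (-7 - 79)/(-69 + 16) = 6144 - 86/(-53) = 6144 - 86*(-1/53) = 6144 + 86/53 = 325718/53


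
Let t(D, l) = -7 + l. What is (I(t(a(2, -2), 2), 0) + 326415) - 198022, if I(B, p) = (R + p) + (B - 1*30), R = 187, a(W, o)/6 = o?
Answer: 128545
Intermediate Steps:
a(W, o) = 6*o
I(B, p) = 157 + B + p (I(B, p) = (187 + p) + (B - 1*30) = (187 + p) + (B - 30) = (187 + p) + (-30 + B) = 157 + B + p)
(I(t(a(2, -2), 2), 0) + 326415) - 198022 = ((157 + (-7 + 2) + 0) + 326415) - 198022 = ((157 - 5 + 0) + 326415) - 198022 = (152 + 326415) - 198022 = 326567 - 198022 = 128545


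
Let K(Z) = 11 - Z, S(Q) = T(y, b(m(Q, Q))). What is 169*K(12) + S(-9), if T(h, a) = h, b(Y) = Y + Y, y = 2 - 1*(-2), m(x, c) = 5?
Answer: -165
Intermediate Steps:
y = 4 (y = 2 + 2 = 4)
b(Y) = 2*Y
S(Q) = 4
169*K(12) + S(-9) = 169*(11 - 1*12) + 4 = 169*(11 - 12) + 4 = 169*(-1) + 4 = -169 + 4 = -165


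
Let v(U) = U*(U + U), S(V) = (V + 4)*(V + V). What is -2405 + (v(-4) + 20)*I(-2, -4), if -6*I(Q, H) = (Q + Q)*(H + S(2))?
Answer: -5135/3 ≈ -1711.7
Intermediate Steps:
S(V) = 2*V*(4 + V) (S(V) = (4 + V)*(2*V) = 2*V*(4 + V))
I(Q, H) = -Q*(24 + H)/3 (I(Q, H) = -(Q + Q)*(H + 2*2*(4 + 2))/6 = -2*Q*(H + 2*2*6)/6 = -2*Q*(H + 24)/6 = -2*Q*(24 + H)/6 = -Q*(24 + H)/3)
v(U) = 2*U² (v(U) = U*(2*U) = 2*U²)
-2405 + (v(-4) + 20)*I(-2, -4) = -2405 + (2*(-4)² + 20)*(-⅓*(-2)*(24 - 4)) = -2405 + (2*16 + 20)*(-⅓*(-2)*20) = -2405 + (32 + 20)*(40/3) = -2405 + 52*(40/3) = -2405 + 2080/3 = -5135/3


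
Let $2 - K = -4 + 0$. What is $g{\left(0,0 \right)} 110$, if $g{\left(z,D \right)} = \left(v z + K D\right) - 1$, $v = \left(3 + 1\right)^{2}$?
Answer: $-110$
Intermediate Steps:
$K = 6$ ($K = 2 - \left(-4 + 0\right) = 2 - -4 = 2 + 4 = 6$)
$v = 16$ ($v = 4^{2} = 16$)
$g{\left(z,D \right)} = -1 + 6 D + 16 z$ ($g{\left(z,D \right)} = \left(16 z + 6 D\right) - 1 = \left(6 D + 16 z\right) - 1 = -1 + 6 D + 16 z$)
$g{\left(0,0 \right)} 110 = \left(-1 + 6 \cdot 0 + 16 \cdot 0\right) 110 = \left(-1 + 0 + 0\right) 110 = \left(-1\right) 110 = -110$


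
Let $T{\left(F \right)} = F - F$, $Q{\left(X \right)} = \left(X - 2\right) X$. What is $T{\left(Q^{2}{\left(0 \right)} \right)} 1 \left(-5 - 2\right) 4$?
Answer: $0$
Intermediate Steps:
$Q{\left(X \right)} = X \left(-2 + X\right)$ ($Q{\left(X \right)} = \left(-2 + X\right) X = X \left(-2 + X\right)$)
$T{\left(F \right)} = 0$
$T{\left(Q^{2}{\left(0 \right)} \right)} 1 \left(-5 - 2\right) 4 = 0 \cdot 1 \left(-5 - 2\right) 4 = 0 \cdot 1 \left(-7\right) 4 = 0 \left(-7\right) 4 = 0 \cdot 4 = 0$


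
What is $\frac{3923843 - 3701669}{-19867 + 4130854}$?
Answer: $\frac{74058}{1370329} \approx 0.054044$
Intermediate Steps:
$\frac{3923843 - 3701669}{-19867 + 4130854} = \frac{222174}{4110987} = 222174 \cdot \frac{1}{4110987} = \frac{74058}{1370329}$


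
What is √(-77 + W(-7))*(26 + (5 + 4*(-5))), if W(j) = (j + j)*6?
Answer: 11*I*√161 ≈ 139.57*I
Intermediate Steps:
W(j) = 12*j (W(j) = (2*j)*6 = 12*j)
√(-77 + W(-7))*(26 + (5 + 4*(-5))) = √(-77 + 12*(-7))*(26 + (5 + 4*(-5))) = √(-77 - 84)*(26 + (5 - 20)) = √(-161)*(26 - 15) = (I*√161)*11 = 11*I*√161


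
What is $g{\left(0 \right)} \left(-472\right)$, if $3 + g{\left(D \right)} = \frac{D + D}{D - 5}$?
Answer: $1416$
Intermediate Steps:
$g{\left(D \right)} = -3 + \frac{2 D}{-5 + D}$ ($g{\left(D \right)} = -3 + \frac{D + D}{D - 5} = -3 + \frac{2 D}{D - 5} = -3 + \frac{2 D}{-5 + D}$)
$g{\left(0 \right)} \left(-472\right) = \frac{15 - 0}{-5 + 0} \left(-472\right) = \frac{15 + 0}{-5} \left(-472\right) = \left(- \frac{1}{5}\right) 15 \left(-472\right) = \left(-3\right) \left(-472\right) = 1416$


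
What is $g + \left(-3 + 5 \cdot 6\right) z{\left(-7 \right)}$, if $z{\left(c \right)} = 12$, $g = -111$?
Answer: $213$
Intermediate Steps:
$g + \left(-3 + 5 \cdot 6\right) z{\left(-7 \right)} = -111 + \left(-3 + 5 \cdot 6\right) 12 = -111 + \left(-3 + 30\right) 12 = -111 + 27 \cdot 12 = -111 + 324 = 213$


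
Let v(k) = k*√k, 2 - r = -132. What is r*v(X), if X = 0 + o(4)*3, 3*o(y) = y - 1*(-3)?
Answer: 938*√7 ≈ 2481.7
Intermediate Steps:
r = 134 (r = 2 - 1*(-132) = 2 + 132 = 134)
o(y) = 1 + y/3 (o(y) = (y - 1*(-3))/3 = (y + 3)/3 = (3 + y)/3 = 1 + y/3)
X = 7 (X = 0 + (1 + (⅓)*4)*3 = 0 + (1 + 4/3)*3 = 0 + (7/3)*3 = 0 + 7 = 7)
v(k) = k^(3/2)
r*v(X) = 134*7^(3/2) = 134*(7*√7) = 938*√7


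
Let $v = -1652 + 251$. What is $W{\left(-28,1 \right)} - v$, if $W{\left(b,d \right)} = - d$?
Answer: $1400$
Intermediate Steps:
$v = -1401$
$W{\left(-28,1 \right)} - v = \left(-1\right) 1 - -1401 = -1 + 1401 = 1400$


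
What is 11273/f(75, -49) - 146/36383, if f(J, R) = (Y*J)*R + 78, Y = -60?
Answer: 377941171/8025289374 ≈ 0.047094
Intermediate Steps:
f(J, R) = 78 - 60*J*R (f(J, R) = (-60*J)*R + 78 = -60*J*R + 78 = 78 - 60*J*R)
11273/f(75, -49) - 146/36383 = 11273/(78 - 60*75*(-49)) - 146/36383 = 11273/(78 + 220500) - 146*1/36383 = 11273/220578 - 146/36383 = 377941171/8025289374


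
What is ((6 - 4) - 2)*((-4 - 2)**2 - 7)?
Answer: 0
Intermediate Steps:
((6 - 4) - 2)*((-4 - 2)**2 - 7) = (2 - 2)*((-6)**2 - 7) = 0*(36 - 7) = 0*29 = 0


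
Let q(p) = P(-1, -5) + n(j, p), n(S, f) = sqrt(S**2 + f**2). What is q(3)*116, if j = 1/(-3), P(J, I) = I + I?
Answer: -1160 + 116*sqrt(82)/3 ≈ -809.86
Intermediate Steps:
P(J, I) = 2*I
j = -1/3 ≈ -0.33333
q(p) = -10 + sqrt(1/9 + p**2) (q(p) = 2*(-5) + sqrt((-1/3)**2 + p**2) = -10 + sqrt(1/9 + p**2))
q(3)*116 = (-10 + sqrt(1 + 9*3**2)/3)*116 = (-10 + sqrt(1 + 9*9)/3)*116 = (-10 + sqrt(1 + 81)/3)*116 = (-10 + sqrt(82)/3)*116 = -1160 + 116*sqrt(82)/3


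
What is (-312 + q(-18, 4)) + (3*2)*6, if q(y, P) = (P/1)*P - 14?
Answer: -274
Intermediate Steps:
q(y, P) = -14 + P² (q(y, P) = (P*1)*P - 14 = P*P - 14 = P² - 14 = -14 + P²)
(-312 + q(-18, 4)) + (3*2)*6 = (-312 + (-14 + 4²)) + (3*2)*6 = (-312 + (-14 + 16)) + 6*6 = (-312 + 2) + 36 = -310 + 36 = -274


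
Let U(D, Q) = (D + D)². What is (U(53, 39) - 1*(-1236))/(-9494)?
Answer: -6236/4747 ≈ -1.3137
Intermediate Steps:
U(D, Q) = 4*D² (U(D, Q) = (2*D)² = 4*D²)
(U(53, 39) - 1*(-1236))/(-9494) = (4*53² - 1*(-1236))/(-9494) = (4*2809 + 1236)*(-1/9494) = (11236 + 1236)*(-1/9494) = 12472*(-1/9494) = -6236/4747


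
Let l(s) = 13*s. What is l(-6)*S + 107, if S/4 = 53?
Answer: -16429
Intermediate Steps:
S = 212 (S = 4*53 = 212)
l(-6)*S + 107 = (13*(-6))*212 + 107 = -78*212 + 107 = -16536 + 107 = -16429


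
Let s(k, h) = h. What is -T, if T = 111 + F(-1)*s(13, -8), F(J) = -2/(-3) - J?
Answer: -293/3 ≈ -97.667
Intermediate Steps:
F(J) = 2/3 - J (F(J) = -2*(-1/3) - J = 2/3 - J)
T = 293/3 (T = 111 + (2/3 - 1*(-1))*(-8) = 111 + (2/3 + 1)*(-8) = 111 + (5/3)*(-8) = 111 - 40/3 = 293/3 ≈ 97.667)
-T = -1*293/3 = -293/3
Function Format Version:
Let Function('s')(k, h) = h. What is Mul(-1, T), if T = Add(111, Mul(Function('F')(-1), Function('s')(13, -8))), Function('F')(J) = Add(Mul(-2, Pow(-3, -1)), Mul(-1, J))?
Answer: Rational(-293, 3) ≈ -97.667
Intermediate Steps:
Function('F')(J) = Add(Rational(2, 3), Mul(-1, J)) (Function('F')(J) = Add(Mul(-2, Rational(-1, 3)), Mul(-1, J)) = Add(Rational(2, 3), Mul(-1, J)))
T = Rational(293, 3) (T = Add(111, Mul(Add(Rational(2, 3), Mul(-1, -1)), -8)) = Add(111, Mul(Add(Rational(2, 3), 1), -8)) = Add(111, Mul(Rational(5, 3), -8)) = Add(111, Rational(-40, 3)) = Rational(293, 3) ≈ 97.667)
Mul(-1, T) = Mul(-1, Rational(293, 3)) = Rational(-293, 3)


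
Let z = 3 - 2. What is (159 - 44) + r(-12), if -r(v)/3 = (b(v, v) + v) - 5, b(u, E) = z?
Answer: 163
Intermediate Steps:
z = 1
b(u, E) = 1
r(v) = 12 - 3*v (r(v) = -3*((1 + v) - 5) = -3*(-4 + v) = 12 - 3*v)
(159 - 44) + r(-12) = (159 - 44) + (12 - 3*(-12)) = 115 + (12 + 36) = 115 + 48 = 163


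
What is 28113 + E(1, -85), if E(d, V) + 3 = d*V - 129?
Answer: 27896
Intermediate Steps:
E(d, V) = -132 + V*d (E(d, V) = -3 + (d*V - 129) = -3 + (V*d - 129) = -3 + (-129 + V*d) = -132 + V*d)
28113 + E(1, -85) = 28113 + (-132 - 85*1) = 28113 + (-132 - 85) = 28113 - 217 = 27896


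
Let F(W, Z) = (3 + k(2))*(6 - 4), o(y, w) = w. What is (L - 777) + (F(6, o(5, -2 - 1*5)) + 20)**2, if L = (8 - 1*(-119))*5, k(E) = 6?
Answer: 1302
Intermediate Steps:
L = 635 (L = (8 + 119)*5 = 127*5 = 635)
F(W, Z) = 18 (F(W, Z) = (3 + 6)*(6 - 4) = 9*2 = 18)
(L - 777) + (F(6, o(5, -2 - 1*5)) + 20)**2 = (635 - 777) + (18 + 20)**2 = -142 + 38**2 = -142 + 1444 = 1302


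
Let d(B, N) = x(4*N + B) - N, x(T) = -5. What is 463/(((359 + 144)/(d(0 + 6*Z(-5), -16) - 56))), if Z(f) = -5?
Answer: -20835/503 ≈ -41.421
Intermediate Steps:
d(B, N) = -5 - N
463/(((359 + 144)/(d(0 + 6*Z(-5), -16) - 56))) = 463/(((359 + 144)/((-5 - 1*(-16)) - 56))) = 463/((503/((-5 + 16) - 56))) = 463/((503/(11 - 56))) = 463/((503/(-45))) = 463/((503*(-1/45))) = 463/(-503/45) = 463*(-45/503) = -20835/503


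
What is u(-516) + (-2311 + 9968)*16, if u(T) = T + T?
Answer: 121480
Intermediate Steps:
u(T) = 2*T
u(-516) + (-2311 + 9968)*16 = 2*(-516) + (-2311 + 9968)*16 = -1032 + 7657*16 = -1032 + 122512 = 121480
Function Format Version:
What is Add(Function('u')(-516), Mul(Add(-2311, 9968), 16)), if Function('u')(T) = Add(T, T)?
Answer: 121480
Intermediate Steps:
Function('u')(T) = Mul(2, T)
Add(Function('u')(-516), Mul(Add(-2311, 9968), 16)) = Add(Mul(2, -516), Mul(Add(-2311, 9968), 16)) = Add(-1032, Mul(7657, 16)) = Add(-1032, 122512) = 121480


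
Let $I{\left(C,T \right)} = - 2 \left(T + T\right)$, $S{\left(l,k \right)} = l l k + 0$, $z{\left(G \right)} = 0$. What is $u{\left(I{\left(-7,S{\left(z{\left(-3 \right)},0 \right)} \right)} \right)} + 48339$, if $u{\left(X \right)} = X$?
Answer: $48339$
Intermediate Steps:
$S{\left(l,k \right)} = k l^{2}$ ($S{\left(l,k \right)} = l^{2} k + 0 = k l^{2} + 0 = k l^{2}$)
$I{\left(C,T \right)} = - 4 T$ ($I{\left(C,T \right)} = - 2 \cdot 2 T = - 4 T$)
$u{\left(I{\left(-7,S{\left(z{\left(-3 \right)},0 \right)} \right)} \right)} + 48339 = - 4 \cdot 0 \cdot 0^{2} + 48339 = - 4 \cdot 0 \cdot 0 + 48339 = \left(-4\right) 0 + 48339 = 0 + 48339 = 48339$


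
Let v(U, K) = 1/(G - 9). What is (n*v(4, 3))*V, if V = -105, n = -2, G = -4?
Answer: -210/13 ≈ -16.154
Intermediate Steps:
v(U, K) = -1/13 (v(U, K) = 1/(-4 - 9) = 1/(-13) = -1/13)
(n*v(4, 3))*V = -2*(-1/13)*(-105) = (2/13)*(-105) = -210/13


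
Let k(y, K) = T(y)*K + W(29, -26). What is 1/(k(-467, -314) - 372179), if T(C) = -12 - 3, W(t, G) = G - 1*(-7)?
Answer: -1/367488 ≈ -2.7212e-6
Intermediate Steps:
W(t, G) = 7 + G (W(t, G) = G + 7 = 7 + G)
T(C) = -15
k(y, K) = -19 - 15*K (k(y, K) = -15*K + (7 - 26) = -15*K - 19 = -19 - 15*K)
1/(k(-467, -314) - 372179) = 1/((-19 - 15*(-314)) - 372179) = 1/((-19 + 4710) - 372179) = 1/(4691 - 372179) = 1/(-367488) = -1/367488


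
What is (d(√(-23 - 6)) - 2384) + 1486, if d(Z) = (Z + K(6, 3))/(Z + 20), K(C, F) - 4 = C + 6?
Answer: (-897*√29 + 17944*I)/(√29 - 20*I) ≈ -897.19 + 0.050211*I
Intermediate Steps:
K(C, F) = 10 + C (K(C, F) = 4 + (C + 6) = 4 + (6 + C) = 10 + C)
d(Z) = (16 + Z)/(20 + Z) (d(Z) = (Z + (10 + 6))/(Z + 20) = (Z + 16)/(20 + Z) = (16 + Z)/(20 + Z))
(d(√(-23 - 6)) - 2384) + 1486 = ((16 + √(-23 - 6))/(20 + √(-23 - 6)) - 2384) + 1486 = ((16 + √(-29))/(20 + √(-29)) - 2384) + 1486 = ((16 + I*√29)/(20 + I*√29) - 2384) + 1486 = (-2384 + (16 + I*√29)/(20 + I*√29)) + 1486 = -898 + (16 + I*√29)/(20 + I*√29)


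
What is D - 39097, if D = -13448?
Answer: -52545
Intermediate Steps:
D - 39097 = -13448 - 39097 = -52545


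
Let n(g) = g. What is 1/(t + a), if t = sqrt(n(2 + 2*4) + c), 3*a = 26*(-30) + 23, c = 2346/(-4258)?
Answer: -4834959/1219840268 - 9*sqrt(42829093)/1219840268 ≈ -0.0040119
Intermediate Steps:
c = -1173/2129 (c = 2346*(-1/4258) = -1173/2129 ≈ -0.55096)
a = -757/3 (a = (26*(-30) + 23)/3 = (-780 + 23)/3 = (1/3)*(-757) = -757/3 ≈ -252.33)
t = sqrt(42829093)/2129 (t = sqrt((2 + 2*4) - 1173/2129) = sqrt((2 + 8) - 1173/2129) = sqrt(10 - 1173/2129) = sqrt(20117/2129) = sqrt(42829093)/2129 ≈ 3.0739)
1/(t + a) = 1/(sqrt(42829093)/2129 - 757/3) = 1/(-757/3 + sqrt(42829093)/2129)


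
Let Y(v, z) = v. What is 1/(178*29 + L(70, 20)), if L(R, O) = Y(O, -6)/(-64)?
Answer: 16/82587 ≈ 0.00019374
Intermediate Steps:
L(R, O) = -O/64 (L(R, O) = O/(-64) = O*(-1/64) = -O/64)
1/(178*29 + L(70, 20)) = 1/(178*29 - 1/64*20) = 1/(5162 - 5/16) = 1/(82587/16) = 16/82587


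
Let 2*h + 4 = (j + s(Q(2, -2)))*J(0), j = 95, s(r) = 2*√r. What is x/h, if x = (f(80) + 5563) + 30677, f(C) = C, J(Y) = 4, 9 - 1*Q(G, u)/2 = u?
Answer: 426760/2187 - 9080*√22/2187 ≈ 175.66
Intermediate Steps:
Q(G, u) = 18 - 2*u
x = 36320 (x = (80 + 5563) + 30677 = 5643 + 30677 = 36320)
h = 188 + 4*√22 (h = -2 + ((95 + 2*√(18 - 2*(-2)))*4)/2 = -2 + ((95 + 2*√(18 + 4))*4)/2 = -2 + ((95 + 2*√22)*4)/2 = -2 + (380 + 8*√22)/2 = -2 + (190 + 4*√22) = 188 + 4*√22 ≈ 206.76)
x/h = 36320/(188 + 4*√22)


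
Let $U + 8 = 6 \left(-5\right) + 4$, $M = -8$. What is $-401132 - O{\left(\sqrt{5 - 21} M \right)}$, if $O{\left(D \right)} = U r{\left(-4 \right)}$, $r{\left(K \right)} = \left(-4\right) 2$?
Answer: $-401404$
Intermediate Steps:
$r{\left(K \right)} = -8$
$U = -34$ ($U = -8 + \left(6 \left(-5\right) + 4\right) = -8 + \left(-30 + 4\right) = -8 - 26 = -34$)
$O{\left(D \right)} = 272$ ($O{\left(D \right)} = \left(-34\right) \left(-8\right) = 272$)
$-401132 - O{\left(\sqrt{5 - 21} M \right)} = -401132 - 272 = -401404$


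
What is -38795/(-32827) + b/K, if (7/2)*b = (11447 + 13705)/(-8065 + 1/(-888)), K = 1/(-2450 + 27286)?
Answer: -5202440225784397/235097815267 ≈ -22129.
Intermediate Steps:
K = 1/24836 ≈ 4.0264e-5
b = -44669952/50132047 (b = 2*((11447 + 13705)/(-8065 + 1/(-888)))/7 = 2*(25152/(-8065 - 1/888))/7 = 2*(25152/(-7161721/888))/7 = 2*(25152*(-888/7161721))/7 = (2/7)*(-22334976/7161721) = -44669952/50132047 ≈ -0.89105)
-38795/(-32827) + b/K = -38795/(-32827) - 44669952/(50132047*1/24836) = -38795*(-1/32827) - 44669952/50132047*24836 = 38795/32827 - 158488989696/7161721 = -5202440225784397/235097815267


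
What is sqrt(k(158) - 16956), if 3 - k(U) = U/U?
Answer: 7*I*sqrt(346) ≈ 130.21*I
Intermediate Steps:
k(U) = 2 (k(U) = 3 - U/U = 3 - 1*1 = 3 - 1 = 2)
sqrt(k(158) - 16956) = sqrt(2 - 16956) = sqrt(-16954) = 7*I*sqrt(346)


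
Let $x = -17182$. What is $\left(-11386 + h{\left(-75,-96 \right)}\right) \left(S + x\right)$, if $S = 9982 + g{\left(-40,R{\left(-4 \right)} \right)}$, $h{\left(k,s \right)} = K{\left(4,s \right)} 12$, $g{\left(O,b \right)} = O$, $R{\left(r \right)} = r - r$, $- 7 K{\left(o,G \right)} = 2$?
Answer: $\frac{577216240}{7} \approx 8.2459 \cdot 10^{7}$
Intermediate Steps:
$K{\left(o,G \right)} = - \frac{2}{7}$ ($K{\left(o,G \right)} = \left(- \frac{1}{7}\right) 2 = - \frac{2}{7}$)
$R{\left(r \right)} = 0$
$h{\left(k,s \right)} = - \frac{24}{7}$ ($h{\left(k,s \right)} = \left(- \frac{2}{7}\right) 12 = - \frac{24}{7}$)
$S = 9942$ ($S = 9982 - 40 = 9942$)
$\left(-11386 + h{\left(-75,-96 \right)}\right) \left(S + x\right) = \left(-11386 - \frac{24}{7}\right) \left(9942 - 17182\right) = \left(- \frac{79726}{7}\right) \left(-7240\right) = \frac{577216240}{7}$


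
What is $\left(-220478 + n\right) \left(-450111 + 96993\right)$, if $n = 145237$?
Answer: $26568951438$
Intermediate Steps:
$\left(-220478 + n\right) \left(-450111 + 96993\right) = \left(-220478 + 145237\right) \left(-450111 + 96993\right) = \left(-75241\right) \left(-353118\right) = 26568951438$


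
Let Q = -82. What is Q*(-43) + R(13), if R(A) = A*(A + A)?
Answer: 3864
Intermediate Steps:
R(A) = 2*A² (R(A) = A*(2*A) = 2*A²)
Q*(-43) + R(13) = -82*(-43) + 2*13² = 3526 + 2*169 = 3526 + 338 = 3864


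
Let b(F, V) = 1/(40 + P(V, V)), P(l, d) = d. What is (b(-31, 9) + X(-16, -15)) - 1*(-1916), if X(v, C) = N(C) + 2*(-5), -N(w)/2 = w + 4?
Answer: 94473/49 ≈ 1928.0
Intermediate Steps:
N(w) = -8 - 2*w (N(w) = -2*(w + 4) = -2*(4 + w) = -8 - 2*w)
b(F, V) = 1/(40 + V)
X(v, C) = -18 - 2*C (X(v, C) = (-8 - 2*C) + 2*(-5) = (-8 - 2*C) - 10 = -18 - 2*C)
(b(-31, 9) + X(-16, -15)) - 1*(-1916) = (1/(40 + 9) + (-18 - 2*(-15))) - 1*(-1916) = (1/49 + (-18 + 30)) + 1916 = (1/49 + 12) + 1916 = 589/49 + 1916 = 94473/49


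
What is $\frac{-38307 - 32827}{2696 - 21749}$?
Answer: $\frac{71134}{19053} \approx 3.7335$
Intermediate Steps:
$\frac{-38307 - 32827}{2696 - 21749} = - \frac{71134}{2696 - 21749} = - \frac{71134}{-19053} = \left(-71134\right) \left(- \frac{1}{19053}\right) = \frac{71134}{19053}$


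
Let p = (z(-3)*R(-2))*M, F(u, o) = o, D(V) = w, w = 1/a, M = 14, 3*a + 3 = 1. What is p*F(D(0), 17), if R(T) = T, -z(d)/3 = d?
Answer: -4284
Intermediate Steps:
a = -⅔ (a = -1 + (⅓)*1 = -1 + ⅓ = -⅔ ≈ -0.66667)
z(d) = -3*d
w = -3/2 (w = 1/(-⅔) = -3/2 ≈ -1.5000)
D(V) = -3/2
p = -252 (p = (-3*(-3)*(-2))*14 = (9*(-2))*14 = -18*14 = -252)
p*F(D(0), 17) = -252*17 = -4284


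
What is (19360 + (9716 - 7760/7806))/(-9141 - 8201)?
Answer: -56739874/33842913 ≈ -1.6766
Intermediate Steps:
(19360 + (9716 - 7760/7806))/(-9141 - 8201) = (19360 + (9716 - 7760/7806))/(-17342) = (19360 + (9716 - 1*3880/3903))*(-1/17342) = (19360 + (9716 - 3880/3903))*(-1/17342) = (19360 + 37917668/3903)*(-1/17342) = (113479748/3903)*(-1/17342) = -56739874/33842913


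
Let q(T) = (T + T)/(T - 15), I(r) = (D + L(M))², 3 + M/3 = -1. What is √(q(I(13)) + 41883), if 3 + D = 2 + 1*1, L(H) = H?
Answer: √77445795/43 ≈ 204.66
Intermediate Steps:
M = -12 (M = -9 + 3*(-1) = -9 - 3 = -12)
D = 0 (D = -3 + (2 + 1*1) = -3 + (2 + 1) = -3 + 3 = 0)
I(r) = 144 (I(r) = (0 - 12)² = (-12)² = 144)
q(T) = 2*T/(-15 + T) (q(T) = (2*T)/(-15 + T) = 2*T/(-15 + T))
√(q(I(13)) + 41883) = √(2*144/(-15 + 144) + 41883) = √(2*144/129 + 41883) = √(2*144*(1/129) + 41883) = √(96/43 + 41883) = √(1801065/43) = √77445795/43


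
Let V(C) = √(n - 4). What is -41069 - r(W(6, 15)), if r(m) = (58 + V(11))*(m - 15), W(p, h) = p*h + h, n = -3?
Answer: -46289 - 90*I*√7 ≈ -46289.0 - 238.12*I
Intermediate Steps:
V(C) = I*√7 (V(C) = √(-3 - 4) = √(-7) = I*√7)
W(p, h) = h + h*p (W(p, h) = h*p + h = h + h*p)
r(m) = (-15 + m)*(58 + I*√7) (r(m) = (58 + I*√7)*(m - 15) = (58 + I*√7)*(-15 + m) = (-15 + m)*(58 + I*√7))
-41069 - r(W(6, 15)) = -41069 - (-870 + 58*(15*(1 + 6)) - 15*I*√7 + I*(15*(1 + 6))*√7) = -41069 - (-870 + 58*(15*7) - 15*I*√7 + I*(15*7)*√7) = -41069 - (-870 + 58*105 - 15*I*√7 + I*105*√7) = -41069 - (-870 + 6090 - 15*I*√7 + 105*I*√7) = -41069 - (5220 + 90*I*√7) = -41069 + (-5220 - 90*I*√7) = -46289 - 90*I*√7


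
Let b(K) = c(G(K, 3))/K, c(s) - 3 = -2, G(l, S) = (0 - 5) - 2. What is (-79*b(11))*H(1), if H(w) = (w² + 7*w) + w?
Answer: -711/11 ≈ -64.636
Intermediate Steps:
G(l, S) = -7 (G(l, S) = -5 - 2 = -7)
c(s) = 1 (c(s) = 3 - 2 = 1)
b(K) = 1/K
H(w) = w² + 8*w
(-79*b(11))*H(1) = (-79/11)*(1*(8 + 1)) = (-79*1/11)*(1*9) = -79/11*9 = -711/11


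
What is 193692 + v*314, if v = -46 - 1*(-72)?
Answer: 201856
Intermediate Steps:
v = 26 (v = -46 + 72 = 26)
193692 + v*314 = 193692 + 26*314 = 193692 + 8164 = 201856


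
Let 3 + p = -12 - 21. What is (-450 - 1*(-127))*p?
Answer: 11628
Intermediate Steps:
p = -36 (p = -3 + (-12 - 21) = -3 - 33 = -36)
(-450 - 1*(-127))*p = (-450 - 1*(-127))*(-36) = (-450 + 127)*(-36) = -323*(-36) = 11628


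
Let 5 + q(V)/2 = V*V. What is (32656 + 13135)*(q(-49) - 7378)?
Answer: -118415526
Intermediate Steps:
q(V) = -10 + 2*V² (q(V) = -10 + 2*(V*V) = -10 + 2*V²)
(32656 + 13135)*(q(-49) - 7378) = (32656 + 13135)*((-10 + 2*(-49)²) - 7378) = 45791*((-10 + 2*2401) - 7378) = 45791*((-10 + 4802) - 7378) = 45791*(4792 - 7378) = 45791*(-2586) = -118415526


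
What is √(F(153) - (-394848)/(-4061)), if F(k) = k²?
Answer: 3*√42716802129/4061 ≈ 152.68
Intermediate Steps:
√(F(153) - (-394848)/(-4061)) = √(153² - (-394848)/(-4061)) = √(23409 - (-394848)*(-1)/4061) = √(23409 - 72*5484/4061) = √(23409 - 394848/4061) = √(94669101/4061) = 3*√42716802129/4061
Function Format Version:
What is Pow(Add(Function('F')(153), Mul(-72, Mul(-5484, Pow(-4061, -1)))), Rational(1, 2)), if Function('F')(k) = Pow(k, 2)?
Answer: Mul(Rational(3, 4061), Pow(42716802129, Rational(1, 2))) ≈ 152.68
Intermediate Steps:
Pow(Add(Function('F')(153), Mul(-72, Mul(-5484, Pow(-4061, -1)))), Rational(1, 2)) = Pow(Add(Pow(153, 2), Mul(-72, Mul(-5484, Pow(-4061, -1)))), Rational(1, 2)) = Pow(Add(23409, Mul(-72, Mul(-5484, Rational(-1, 4061)))), Rational(1, 2)) = Pow(Add(23409, Mul(-72, Rational(5484, 4061))), Rational(1, 2)) = Pow(Add(23409, Rational(-394848, 4061)), Rational(1, 2)) = Pow(Rational(94669101, 4061), Rational(1, 2)) = Mul(Rational(3, 4061), Pow(42716802129, Rational(1, 2)))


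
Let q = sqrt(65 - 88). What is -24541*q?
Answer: -24541*I*sqrt(23) ≈ -1.1769e+5*I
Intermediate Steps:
q = I*sqrt(23) (q = sqrt(-23) = I*sqrt(23) ≈ 4.7958*I)
-24541*q = -24541*I*sqrt(23)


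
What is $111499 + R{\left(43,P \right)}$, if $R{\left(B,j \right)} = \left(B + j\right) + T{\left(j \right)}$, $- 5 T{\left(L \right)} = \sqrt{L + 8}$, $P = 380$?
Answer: $111922 - \frac{2 \sqrt{97}}{5} \approx 1.1192 \cdot 10^{5}$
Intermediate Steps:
$T{\left(L \right)} = - \frac{\sqrt{8 + L}}{5}$ ($T{\left(L \right)} = - \frac{\sqrt{L + 8}}{5} = - \frac{\sqrt{8 + L}}{5}$)
$R{\left(B,j \right)} = B + j - \frac{\sqrt{8 + j}}{5}$ ($R{\left(B,j \right)} = \left(B + j\right) - \frac{\sqrt{8 + j}}{5} = B + j - \frac{\sqrt{8 + j}}{5}$)
$111499 + R{\left(43,P \right)} = 111499 + \left(43 + 380 - \frac{\sqrt{8 + 380}}{5}\right) = 111499 + \left(43 + 380 - \frac{\sqrt{388}}{5}\right) = 111499 + \left(43 + 380 - \frac{2 \sqrt{97}}{5}\right) = 111499 + \left(423 - \frac{2 \sqrt{97}}{5}\right) = 111922 - \frac{2 \sqrt{97}}{5}$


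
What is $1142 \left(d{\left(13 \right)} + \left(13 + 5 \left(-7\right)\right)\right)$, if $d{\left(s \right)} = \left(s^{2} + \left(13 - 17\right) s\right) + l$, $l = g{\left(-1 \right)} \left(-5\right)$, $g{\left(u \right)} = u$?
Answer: $114200$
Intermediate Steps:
$l = 5$ ($l = \left(-1\right) \left(-5\right) = 5$)
$d{\left(s \right)} = 5 + s^{2} - 4 s$ ($d{\left(s \right)} = \left(s^{2} + \left(13 - 17\right) s\right) + 5 = \left(s^{2} - 4 s\right) + 5 = 5 + s^{2} - 4 s$)
$1142 \left(d{\left(13 \right)} + \left(13 + 5 \left(-7\right)\right)\right) = 1142 \left(\left(5 + 13^{2} - 52\right) + \left(13 + 5 \left(-7\right)\right)\right) = 1142 \left(\left(5 + 169 - 52\right) + \left(13 - 35\right)\right) = 1142 \left(122 - 22\right) = 1142 \cdot 100 = 114200$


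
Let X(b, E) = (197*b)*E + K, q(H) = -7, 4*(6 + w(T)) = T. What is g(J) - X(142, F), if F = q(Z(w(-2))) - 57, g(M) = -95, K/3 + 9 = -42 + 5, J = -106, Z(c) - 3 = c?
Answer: 1790379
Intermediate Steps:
w(T) = -6 + T/4
Z(c) = 3 + c
K = -138 (K = -27 + 3*(-42 + 5) = -27 + 3*(-37) = -27 - 111 = -138)
F = -64 (F = -7 - 57 = -64)
X(b, E) = -138 + 197*E*b (X(b, E) = (197*b)*E - 138 = 197*E*b - 138 = -138 + 197*E*b)
g(J) - X(142, F) = -95 - (-138 + 197*(-64)*142) = -95 - (-138 - 1790336) = -95 - 1*(-1790474) = -95 + 1790474 = 1790379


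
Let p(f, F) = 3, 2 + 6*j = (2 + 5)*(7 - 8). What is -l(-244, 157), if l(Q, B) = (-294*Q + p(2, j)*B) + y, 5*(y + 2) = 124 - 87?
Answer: -361062/5 ≈ -72212.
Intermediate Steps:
j = -3/2 (j = -⅓ + ((2 + 5)*(7 - 8))/6 = -⅓ + (7*(-1))/6 = -⅓ + (⅙)*(-7) = -⅓ - 7/6 = -3/2 ≈ -1.5000)
y = 27/5 (y = -2 + (124 - 87)/5 = -2 + (⅕)*37 = -2 + 37/5 = 27/5 ≈ 5.4000)
l(Q, B) = 27/5 - 294*Q + 3*B (l(Q, B) = (-294*Q + 3*B) + 27/5 = 27/5 - 294*Q + 3*B)
-l(-244, 157) = -(27/5 - 294*(-244) + 3*157) = -(27/5 + 71736 + 471) = -1*361062/5 = -361062/5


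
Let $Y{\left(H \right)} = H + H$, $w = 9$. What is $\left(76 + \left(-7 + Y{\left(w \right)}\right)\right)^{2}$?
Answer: $7569$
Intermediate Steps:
$Y{\left(H \right)} = 2 H$
$\left(76 + \left(-7 + Y{\left(w \right)}\right)\right)^{2} = \left(76 + \left(-7 + 2 \cdot 9\right)\right)^{2} = \left(76 + \left(-7 + 18\right)\right)^{2} = \left(76 + 11\right)^{2} = 87^{2} = 7569$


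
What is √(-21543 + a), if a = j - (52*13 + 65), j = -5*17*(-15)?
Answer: I*√21009 ≈ 144.94*I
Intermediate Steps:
j = 1275 (j = -85*(-15) = 1275)
a = 534 (a = 1275 - (52*13 + 65) = 1275 - (676 + 65) = 1275 - 1*741 = 1275 - 741 = 534)
√(-21543 + a) = √(-21543 + 534) = √(-21009) = I*√21009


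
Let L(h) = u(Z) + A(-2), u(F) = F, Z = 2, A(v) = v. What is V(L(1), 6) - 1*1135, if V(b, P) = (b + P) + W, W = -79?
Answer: -1208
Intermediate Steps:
L(h) = 0 (L(h) = 2 - 2 = 0)
V(b, P) = -79 + P + b (V(b, P) = (b + P) - 79 = (P + b) - 79 = -79 + P + b)
V(L(1), 6) - 1*1135 = (-79 + 6 + 0) - 1*1135 = -73 - 1135 = -1208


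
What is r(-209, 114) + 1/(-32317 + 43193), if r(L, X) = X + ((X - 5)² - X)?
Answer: 129217757/10876 ≈ 11881.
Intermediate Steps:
r(L, X) = (-5 + X)² (r(L, X) = X + ((-5 + X)² - X) = (-5 + X)²)
r(-209, 114) + 1/(-32317 + 43193) = (-5 + 114)² + 1/(-32317 + 43193) = 109² + 1/10876 = 11881 + 1/10876 = 129217757/10876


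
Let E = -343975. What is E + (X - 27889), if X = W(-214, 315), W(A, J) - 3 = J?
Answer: -371546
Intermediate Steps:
W(A, J) = 3 + J
X = 318 (X = 3 + 315 = 318)
E + (X - 27889) = -343975 + (318 - 27889) = -343975 - 27571 = -371546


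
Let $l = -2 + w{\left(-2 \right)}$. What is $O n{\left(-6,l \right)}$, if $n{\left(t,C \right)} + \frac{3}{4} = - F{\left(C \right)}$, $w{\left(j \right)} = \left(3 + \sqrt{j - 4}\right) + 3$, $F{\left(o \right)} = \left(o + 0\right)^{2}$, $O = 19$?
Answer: $- \frac{817}{4} - 152 i \sqrt{6} \approx -204.25 - 372.32 i$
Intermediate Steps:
$F{\left(o \right)} = o^{2}$
$w{\left(j \right)} = 6 + \sqrt{-4 + j}$ ($w{\left(j \right)} = \left(3 + \sqrt{-4 + j}\right) + 3 = 6 + \sqrt{-4 + j}$)
$l = 4 + i \sqrt{6}$ ($l = -2 + \left(6 + \sqrt{-4 - 2}\right) = -2 + \left(6 + \sqrt{-6}\right) = -2 + \left(6 + i \sqrt{6}\right) = 4 + i \sqrt{6} \approx 4.0 + 2.4495 i$)
$n{\left(t,C \right)} = - \frac{3}{4} - C^{2}$
$O n{\left(-6,l \right)} = 19 \left(- \frac{3}{4} - \left(4 + i \sqrt{6}\right)^{2}\right) = - \frac{57}{4} - 19 \left(4 + i \sqrt{6}\right)^{2}$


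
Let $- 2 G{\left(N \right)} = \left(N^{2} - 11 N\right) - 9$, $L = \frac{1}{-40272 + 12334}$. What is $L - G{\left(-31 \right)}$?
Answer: $\frac{9030958}{13969} \approx 646.5$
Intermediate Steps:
$L = - \frac{1}{27938}$ ($L = \frac{1}{-27938} = - \frac{1}{27938} \approx -3.5794 \cdot 10^{-5}$)
$G{\left(N \right)} = \frac{9}{2} - \frac{N^{2}}{2} + \frac{11 N}{2}$ ($G{\left(N \right)} = - \frac{\left(N^{2} - 11 N\right) - 9}{2} = - \frac{-9 + N^{2} - 11 N}{2} = \frac{9}{2} - \frac{N^{2}}{2} + \frac{11 N}{2}$)
$L - G{\left(-31 \right)} = - \frac{1}{27938} - \left(\frac{9}{2} - \frac{\left(-31\right)^{2}}{2} + \frac{11}{2} \left(-31\right)\right) = - \frac{1}{27938} - \left(\frac{9}{2} - \frac{961}{2} - \frac{341}{2}\right) = - \frac{1}{27938} - - \frac{1293}{2} = - \frac{1}{27938} + \frac{1293}{2} = \frac{9030958}{13969}$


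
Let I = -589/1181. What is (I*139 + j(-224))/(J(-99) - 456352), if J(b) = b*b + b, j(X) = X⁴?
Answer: -594664420157/105498730 ≈ -5636.7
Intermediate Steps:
I = -589/1181 (I = -589*1/1181 = -589/1181 ≈ -0.49873)
J(b) = b + b² (J(b) = b² + b = b + b²)
(I*139 + j(-224))/(J(-99) - 456352) = (-589/1181*139 + (-224)⁴)/(-99*(1 - 99) - 456352) = (-81871/1181 + 2517630976)/(-99*(-98) - 456352) = 2973322100785/(1181*(9702 - 456352)) = (2973322100785/1181)/(-446650) = (2973322100785/1181)*(-1/446650) = -594664420157/105498730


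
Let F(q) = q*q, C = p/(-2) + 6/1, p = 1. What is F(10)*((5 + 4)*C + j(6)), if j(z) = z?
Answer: 5550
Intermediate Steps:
C = 11/2 (C = 1/(-2) + 6/1 = 1*(-½) + 6*1 = -½ + 6 = 11/2 ≈ 5.5000)
F(q) = q²
F(10)*((5 + 4)*C + j(6)) = 10²*((5 + 4)*(11/2) + 6) = 100*(9*(11/2) + 6) = 100*(99/2 + 6) = 100*(111/2) = 5550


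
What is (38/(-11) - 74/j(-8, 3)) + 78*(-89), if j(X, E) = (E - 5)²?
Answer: -153207/22 ≈ -6964.0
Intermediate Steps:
j(X, E) = (-5 + E)²
(38/(-11) - 74/j(-8, 3)) + 78*(-89) = (38/(-11) - 74/(-5 + 3)²) + 78*(-89) = (38*(-1/11) - 74/((-2)²)) - 6942 = (-38/11 - 74/4) - 6942 = (-38/11 - 74*¼) - 6942 = (-38/11 - 37/2) - 6942 = -483/22 - 6942 = -153207/22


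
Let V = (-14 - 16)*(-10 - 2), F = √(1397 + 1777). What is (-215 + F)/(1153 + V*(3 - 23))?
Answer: 215/6047 - 23*√6/6047 ≈ 0.026238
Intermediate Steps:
F = 23*√6 (F = √3174 = 23*√6 ≈ 56.338)
V = 360 (V = -30*(-12) = 360)
(-215 + F)/(1153 + V*(3 - 23)) = (-215 + 23*√6)/(1153 + 360*(3 - 23)) = (-215 + 23*√6)/(1153 + 360*(-20)) = (-215 + 23*√6)/(1153 - 7200) = (-215 + 23*√6)/(-6047) = (-215 + 23*√6)*(-1/6047) = 215/6047 - 23*√6/6047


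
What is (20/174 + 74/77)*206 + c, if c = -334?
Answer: -752618/6699 ≈ -112.35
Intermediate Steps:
(20/174 + 74/77)*206 + c = (20/174 + 74/77)*206 - 334 = (20*(1/174) + 74*(1/77))*206 - 334 = (10/87 + 74/77)*206 - 334 = (7208/6699)*206 - 334 = 1484848/6699 - 334 = -752618/6699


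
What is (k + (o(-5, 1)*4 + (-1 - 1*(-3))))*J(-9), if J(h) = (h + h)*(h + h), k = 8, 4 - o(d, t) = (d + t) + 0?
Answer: 13608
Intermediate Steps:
o(d, t) = 4 - d - t (o(d, t) = 4 - ((d + t) + 0) = 4 - (d + t) = 4 + (-d - t) = 4 - d - t)
J(h) = 4*h**2 (J(h) = (2*h)*(2*h) = 4*h**2)
(k + (o(-5, 1)*4 + (-1 - 1*(-3))))*J(-9) = (8 + ((4 - 1*(-5) - 1*1)*4 + (-1 - 1*(-3))))*(4*(-9)**2) = (8 + ((4 + 5 - 1)*4 + (-1 + 3)))*(4*81) = (8 + (8*4 + 2))*324 = (8 + (32 + 2))*324 = (8 + 34)*324 = 42*324 = 13608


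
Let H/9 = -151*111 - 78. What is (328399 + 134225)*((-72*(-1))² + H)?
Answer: -67712887008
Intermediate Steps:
H = -151551 (H = 9*(-151*111 - 78) = 9*(-16761 - 78) = 9*(-16839) = -151551)
(328399 + 134225)*((-72*(-1))² + H) = (328399 + 134225)*((-72*(-1))² - 151551) = 462624*(72² - 151551) = 462624*(5184 - 151551) = 462624*(-146367) = -67712887008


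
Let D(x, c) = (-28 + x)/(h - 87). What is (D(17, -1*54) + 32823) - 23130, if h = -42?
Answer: 1250408/129 ≈ 9693.1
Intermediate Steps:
D(x, c) = 28/129 - x/129 (D(x, c) = (-28 + x)/(-42 - 87) = (-28 + x)/(-129) = (-28 + x)*(-1/129) = 28/129 - x/129)
(D(17, -1*54) + 32823) - 23130 = ((28/129 - 1/129*17) + 32823) - 23130 = ((28/129 - 17/129) + 32823) - 23130 = (11/129 + 32823) - 23130 = 4234178/129 - 23130 = 1250408/129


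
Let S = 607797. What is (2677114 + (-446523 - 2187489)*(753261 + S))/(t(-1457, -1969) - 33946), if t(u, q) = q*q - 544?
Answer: -3585040427582/3842471 ≈ -9.3300e+5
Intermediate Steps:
t(u, q) = -544 + q² (t(u, q) = q² - 544 = -544 + q²)
(2677114 + (-446523 - 2187489)*(753261 + S))/(t(-1457, -1969) - 33946) = (2677114 + (-446523 - 2187489)*(753261 + 607797))/((-544 + (-1969)²) - 33946) = (2677114 - 2634012*1361058)/((-544 + 3876961) - 33946) = (2677114 - 3585043104696)/(3876417 - 33946) = -3585040427582/3842471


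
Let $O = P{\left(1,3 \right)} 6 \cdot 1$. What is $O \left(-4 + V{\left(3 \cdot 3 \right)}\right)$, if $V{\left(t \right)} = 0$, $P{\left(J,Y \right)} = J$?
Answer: $-24$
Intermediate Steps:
$O = 6$ ($O = 1 \cdot 6 \cdot 1 = 6 \cdot 1 = 6$)
$O \left(-4 + V{\left(3 \cdot 3 \right)}\right) = 6 \left(-4 + 0\right) = 6 \left(-4\right) = -24$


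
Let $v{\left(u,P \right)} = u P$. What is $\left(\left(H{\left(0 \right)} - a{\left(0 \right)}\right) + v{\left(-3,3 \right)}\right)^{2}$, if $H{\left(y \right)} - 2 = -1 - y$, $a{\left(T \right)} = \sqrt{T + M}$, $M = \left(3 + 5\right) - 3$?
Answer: $\left(8 + \sqrt{5}\right)^{2} \approx 104.78$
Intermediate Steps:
$M = 5$ ($M = 8 - 3 = 5$)
$a{\left(T \right)} = \sqrt{5 + T}$ ($a{\left(T \right)} = \sqrt{T + 5} = \sqrt{5 + T}$)
$H{\left(y \right)} = 1 - y$ ($H{\left(y \right)} = 2 - \left(1 + y\right) = 1 - y$)
$v{\left(u,P \right)} = P u$
$\left(\left(H{\left(0 \right)} - a{\left(0 \right)}\right) + v{\left(-3,3 \right)}\right)^{2} = \left(\left(\left(1 - 0\right) - \sqrt{5 + 0}\right) + 3 \left(-3\right)\right)^{2} = \left(\left(\left(1 + 0\right) - \sqrt{5}\right) - 9\right)^{2} = \left(\left(1 - \sqrt{5}\right) - 9\right)^{2} = \left(-8 - \sqrt{5}\right)^{2}$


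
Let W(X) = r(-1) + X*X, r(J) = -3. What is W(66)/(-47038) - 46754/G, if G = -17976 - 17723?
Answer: 70476445/57903778 ≈ 1.2171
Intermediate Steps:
G = -35699
W(X) = -3 + X² (W(X) = -3 + X*X = -3 + X²)
W(66)/(-47038) - 46754/G = (-3 + 66²)/(-47038) - 46754/(-35699) = (-3 + 4356)*(-1/47038) - 46754*(-1/35699) = 4353*(-1/47038) + 46754/35699 = -4353/47038 + 46754/35699 = 70476445/57903778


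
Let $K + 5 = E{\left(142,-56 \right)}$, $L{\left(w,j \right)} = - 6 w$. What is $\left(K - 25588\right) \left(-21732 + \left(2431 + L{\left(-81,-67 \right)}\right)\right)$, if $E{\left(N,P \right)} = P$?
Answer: $482585935$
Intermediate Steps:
$K = -61$ ($K = -5 - 56 = -61$)
$\left(K - 25588\right) \left(-21732 + \left(2431 + L{\left(-81,-67 \right)}\right)\right) = \left(-61 - 25588\right) \left(-21732 + \left(2431 - -486\right)\right) = \left(-61 - 25588\right) \left(-21732 + \left(2431 + 486\right)\right) = - 25649 \left(-21732 + 2917\right) = \left(-25649\right) \left(-18815\right) = 482585935$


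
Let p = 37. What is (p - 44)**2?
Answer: 49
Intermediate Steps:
(p - 44)**2 = (37 - 44)**2 = (-7)**2 = 49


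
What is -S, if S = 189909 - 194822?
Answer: 4913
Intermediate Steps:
S = -4913
-S = -1*(-4913) = 4913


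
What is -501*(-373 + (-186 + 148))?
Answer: 205911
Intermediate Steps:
-501*(-373 + (-186 + 148)) = -501*(-373 - 38) = -501*(-411) = 205911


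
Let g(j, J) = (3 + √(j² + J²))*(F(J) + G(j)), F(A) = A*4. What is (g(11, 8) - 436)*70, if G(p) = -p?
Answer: -26110 + 1470*√185 ≈ -6115.8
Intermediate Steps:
F(A) = 4*A
g(j, J) = (3 + √(J² + j²))*(-j + 4*J) (g(j, J) = (3 + √(j² + J²))*(4*J - j) = (3 + √(J² + j²))*(-j + 4*J))
(g(11, 8) - 436)*70 = ((-3*11 + 12*8 - 1*11*√(8² + 11²) + 4*8*√(8² + 11²)) - 436)*70 = ((-33 + 96 - 1*11*√(64 + 121) + 4*8*√(64 + 121)) - 436)*70 = ((-33 + 96 - 1*11*√185 + 4*8*√185) - 436)*70 = ((-33 + 96 - 11*√185 + 32*√185) - 436)*70 = ((63 + 21*√185) - 436)*70 = (-373 + 21*√185)*70 = -26110 + 1470*√185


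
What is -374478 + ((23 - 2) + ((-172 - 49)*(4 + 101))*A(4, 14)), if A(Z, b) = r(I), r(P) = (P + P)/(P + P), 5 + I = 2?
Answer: -397662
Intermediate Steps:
I = -3 (I = -5 + 2 = -3)
r(P) = 1 (r(P) = (2*P)/((2*P)) = (2*P)*(1/(2*P)) = 1)
A(Z, b) = 1
-374478 + ((23 - 2) + ((-172 - 49)*(4 + 101))*A(4, 14)) = -374478 + ((23 - 2) + ((-172 - 49)*(4 + 101))*1) = -374478 + (21 - 221*105*1) = -374478 + (21 - 23205*1) = -374478 + (21 - 23205) = -374478 - 23184 = -397662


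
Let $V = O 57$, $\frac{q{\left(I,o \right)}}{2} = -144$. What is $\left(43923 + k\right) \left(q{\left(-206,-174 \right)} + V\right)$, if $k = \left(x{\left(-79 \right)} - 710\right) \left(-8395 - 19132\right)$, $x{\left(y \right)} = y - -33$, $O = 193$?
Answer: $223412490855$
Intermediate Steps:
$q{\left(I,o \right)} = -288$ ($q{\left(I,o \right)} = 2 \left(-144\right) = -288$)
$x{\left(y \right)} = 33 + y$ ($x{\left(y \right)} = y + 33 = 33 + y$)
$V = 11001$ ($V = 193 \cdot 57 = 11001$)
$k = 20810412$ ($k = \left(\left(33 - 79\right) - 710\right) \left(-8395 - 19132\right) = \left(-46 - 710\right) \left(-27527\right) = \left(-756\right) \left(-27527\right) = 20810412$)
$\left(43923 + k\right) \left(q{\left(-206,-174 \right)} + V\right) = \left(43923 + 20810412\right) \left(-288 + 11001\right) = 20854335 \cdot 10713 = 223412490855$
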